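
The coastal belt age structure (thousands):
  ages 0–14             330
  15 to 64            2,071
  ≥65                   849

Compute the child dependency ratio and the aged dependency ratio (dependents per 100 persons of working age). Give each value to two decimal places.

Youth dependency ratio = 330 / 2,071 × 100 = 15.93
Old-age dependency ratio = 849 / 2,071 × 100 = 40.99

Youth dependency ratio: 15.93
Old-age dependency ratio: 40.99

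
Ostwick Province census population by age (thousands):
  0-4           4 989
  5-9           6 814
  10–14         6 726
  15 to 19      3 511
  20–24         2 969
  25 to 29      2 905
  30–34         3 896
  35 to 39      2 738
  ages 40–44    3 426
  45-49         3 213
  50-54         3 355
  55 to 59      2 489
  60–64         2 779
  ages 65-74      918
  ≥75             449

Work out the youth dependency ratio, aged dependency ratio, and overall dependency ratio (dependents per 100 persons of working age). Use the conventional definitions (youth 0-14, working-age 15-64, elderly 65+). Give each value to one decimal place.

0–14: 4 989 + 6 814 + 6 726 = 18 529
15–64: 3 511 + 2 969 + 2 905 + 3 896 + 2 738 + 3 426 + 3 213 + 3 355 + 2 489 + 2 779 = 31 281
65+: 918 + 449 = 1 367
Youth dependency ratio = 18 529 / 31 281 × 100 = 59.2
Old-age dependency ratio = 1 367 / 31 281 × 100 = 4.4
Total dependency ratio = (18 529 + 1 367) / 31 281 × 100 = 19 896 / 31 281 × 100 = 63.6

Youth dependency ratio: 59.2
Old-age dependency ratio: 4.4
Total dependency ratio: 63.6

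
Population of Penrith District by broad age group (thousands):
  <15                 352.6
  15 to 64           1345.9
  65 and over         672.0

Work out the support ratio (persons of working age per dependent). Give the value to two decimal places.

Support ratio: 1.31

Support ratio = 1345.9 / (352.6 + 672.0) = 1345.9 / 1024.6 = 1.31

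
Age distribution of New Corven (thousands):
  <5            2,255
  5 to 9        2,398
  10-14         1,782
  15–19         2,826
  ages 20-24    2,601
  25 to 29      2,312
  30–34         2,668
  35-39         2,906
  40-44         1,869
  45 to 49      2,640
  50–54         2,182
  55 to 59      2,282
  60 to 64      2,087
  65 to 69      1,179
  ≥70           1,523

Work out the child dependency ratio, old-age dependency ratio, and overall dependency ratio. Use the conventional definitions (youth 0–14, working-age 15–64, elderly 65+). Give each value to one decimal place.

Youth dependency ratio: 26.4
Old-age dependency ratio: 11.1
Total dependency ratio: 37.5

0–14: 2,255 + 2,398 + 1,782 = 6,435
15–64: 2,826 + 2,601 + 2,312 + 2,668 + 2,906 + 1,869 + 2,640 + 2,182 + 2,282 + 2,087 = 24,373
65+: 1,179 + 1,523 = 2,702
Youth dependency ratio = 6,435 / 24,373 × 100 = 26.4
Old-age dependency ratio = 2,702 / 24,373 × 100 = 11.1
Total dependency ratio = (6,435 + 2,702) / 24,373 × 100 = 9,137 / 24,373 × 100 = 37.5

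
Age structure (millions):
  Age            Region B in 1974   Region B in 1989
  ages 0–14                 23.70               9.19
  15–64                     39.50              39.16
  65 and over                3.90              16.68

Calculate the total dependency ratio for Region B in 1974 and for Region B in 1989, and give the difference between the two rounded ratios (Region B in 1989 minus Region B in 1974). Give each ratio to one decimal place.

Region B in 1974: 69.9
Region B in 1989: 66.1
Difference: -3.8

Region B in 1974: (23.70 + 3.90) / 39.50 × 100 = 27.60 / 39.50 × 100 = 69.9
Region B in 1989: (9.19 + 16.68) / 39.16 × 100 = 25.87 / 39.16 × 100 = 66.1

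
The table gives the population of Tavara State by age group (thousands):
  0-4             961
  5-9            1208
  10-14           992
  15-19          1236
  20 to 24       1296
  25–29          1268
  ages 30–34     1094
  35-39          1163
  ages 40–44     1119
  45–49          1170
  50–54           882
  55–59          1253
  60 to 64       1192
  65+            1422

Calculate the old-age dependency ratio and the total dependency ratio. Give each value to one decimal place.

Old-age dependency ratio: 12.2
Total dependency ratio: 39.3

0–14: 961 + 1208 + 992 = 3161
15–64: 1236 + 1296 + 1268 + 1094 + 1163 + 1119 + 1170 + 882 + 1253 + 1192 = 11673
65+: 1422
Old-age dependency ratio = 1422 / 11673 × 100 = 12.2
Total dependency ratio = (3161 + 1422) / 11673 × 100 = 4583 / 11673 × 100 = 39.3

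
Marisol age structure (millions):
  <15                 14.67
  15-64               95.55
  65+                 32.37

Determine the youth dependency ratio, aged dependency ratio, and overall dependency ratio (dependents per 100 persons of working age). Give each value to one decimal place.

Youth dependency ratio = 14.67 / 95.55 × 100 = 15.4
Old-age dependency ratio = 32.37 / 95.55 × 100 = 33.9
Total dependency ratio = (14.67 + 32.37) / 95.55 × 100 = 47.04 / 95.55 × 100 = 49.2

Youth dependency ratio: 15.4
Old-age dependency ratio: 33.9
Total dependency ratio: 49.2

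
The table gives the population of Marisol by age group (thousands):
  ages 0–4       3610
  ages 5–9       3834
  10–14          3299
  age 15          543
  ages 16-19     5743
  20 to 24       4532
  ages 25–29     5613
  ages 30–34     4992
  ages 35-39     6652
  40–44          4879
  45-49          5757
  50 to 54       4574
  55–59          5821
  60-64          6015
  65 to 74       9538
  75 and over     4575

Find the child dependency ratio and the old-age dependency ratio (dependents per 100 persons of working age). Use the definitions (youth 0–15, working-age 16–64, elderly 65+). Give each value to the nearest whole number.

0–15: 3610 + 3834 + 3299 + 543 = 11286
16–64: 5743 + 4532 + 5613 + 4992 + 6652 + 4879 + 5757 + 4574 + 5821 + 6015 = 54578
65+: 9538 + 4575 = 14113
Youth dependency ratio = 11286 / 54578 × 100 = 21
Old-age dependency ratio = 14113 / 54578 × 100 = 26

Youth dependency ratio: 21
Old-age dependency ratio: 26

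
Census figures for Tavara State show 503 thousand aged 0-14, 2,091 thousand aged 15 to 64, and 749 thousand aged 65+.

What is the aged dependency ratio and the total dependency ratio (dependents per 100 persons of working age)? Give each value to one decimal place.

Old-age dependency ratio: 35.8
Total dependency ratio: 59.9

Old-age dependency ratio = 749 / 2,091 × 100 = 35.8
Total dependency ratio = (503 + 749) / 2,091 × 100 = 1,252 / 2,091 × 100 = 59.9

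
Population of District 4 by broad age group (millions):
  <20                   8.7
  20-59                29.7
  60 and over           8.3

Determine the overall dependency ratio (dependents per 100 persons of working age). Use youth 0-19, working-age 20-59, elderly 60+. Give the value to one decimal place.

Total dependency ratio = (8.7 + 8.3) / 29.7 × 100 = 17.0 / 29.7 × 100 = 57.2

Total dependency ratio: 57.2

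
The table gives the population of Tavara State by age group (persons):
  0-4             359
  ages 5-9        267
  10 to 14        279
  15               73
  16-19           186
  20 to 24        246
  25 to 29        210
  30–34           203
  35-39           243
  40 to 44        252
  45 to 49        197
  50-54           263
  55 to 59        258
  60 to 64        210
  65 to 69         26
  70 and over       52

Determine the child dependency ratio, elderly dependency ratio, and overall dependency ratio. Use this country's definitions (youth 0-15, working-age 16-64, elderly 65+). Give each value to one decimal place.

Youth dependency ratio: 43.1
Old-age dependency ratio: 3.4
Total dependency ratio: 46.6

0–15: 359 + 267 + 279 + 73 = 978
16–64: 186 + 246 + 210 + 203 + 243 + 252 + 197 + 263 + 258 + 210 = 2,268
65+: 26 + 52 = 78
Youth dependency ratio = 978 / 2,268 × 100 = 43.1
Old-age dependency ratio = 78 / 2,268 × 100 = 3.4
Total dependency ratio = (978 + 78) / 2,268 × 100 = 1,056 / 2,268 × 100 = 46.6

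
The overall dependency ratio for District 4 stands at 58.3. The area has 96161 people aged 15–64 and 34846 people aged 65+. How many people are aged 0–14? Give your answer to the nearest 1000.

Aged 0–14: 21000

Total dependency ratio = (youth + elderly) / working-age × 100
58.3 = (Y + 34846) / 96161 × 100
⇒ 21000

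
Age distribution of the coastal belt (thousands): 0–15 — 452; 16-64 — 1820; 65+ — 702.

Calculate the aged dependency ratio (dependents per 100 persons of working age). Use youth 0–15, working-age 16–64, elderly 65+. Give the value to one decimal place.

Old-age dependency ratio: 38.6

Old-age dependency ratio = 702 / 1820 × 100 = 38.6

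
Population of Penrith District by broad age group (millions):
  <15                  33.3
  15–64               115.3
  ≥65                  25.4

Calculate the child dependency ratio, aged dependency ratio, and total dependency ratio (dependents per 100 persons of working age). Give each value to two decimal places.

Youth dependency ratio: 28.88
Old-age dependency ratio: 22.03
Total dependency ratio: 50.91

Youth dependency ratio = 33.3 / 115.3 × 100 = 28.88
Old-age dependency ratio = 25.4 / 115.3 × 100 = 22.03
Total dependency ratio = (33.3 + 25.4) / 115.3 × 100 = 58.7 / 115.3 × 100 = 50.91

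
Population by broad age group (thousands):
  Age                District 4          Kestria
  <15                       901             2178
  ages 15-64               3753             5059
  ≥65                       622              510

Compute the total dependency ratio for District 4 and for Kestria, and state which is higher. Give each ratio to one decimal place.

District 4: 40.6
Kestria: 53.1
Higher: Kestria

District 4: (901 + 622) / 3753 × 100 = 1523 / 3753 × 100 = 40.6
Kestria: (2178 + 510) / 5059 × 100 = 2688 / 5059 × 100 = 53.1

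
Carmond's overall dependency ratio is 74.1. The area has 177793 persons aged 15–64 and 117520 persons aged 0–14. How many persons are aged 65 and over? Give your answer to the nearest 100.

Total dependency ratio = (youth + elderly) / working-age × 100
74.1 = (117520 + E) / 177793 × 100
⇒ 14200

Aged 65 and over: 14200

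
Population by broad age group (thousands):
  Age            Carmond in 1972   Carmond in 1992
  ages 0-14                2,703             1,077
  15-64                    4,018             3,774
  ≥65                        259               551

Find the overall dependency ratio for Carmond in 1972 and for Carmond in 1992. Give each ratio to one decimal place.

Carmond in 1972: (2,703 + 259) / 4,018 × 100 = 2,962 / 4,018 × 100 = 73.7
Carmond in 1992: (1,077 + 551) / 3,774 × 100 = 1,628 / 3,774 × 100 = 43.1

Carmond in 1972: 73.7
Carmond in 1992: 43.1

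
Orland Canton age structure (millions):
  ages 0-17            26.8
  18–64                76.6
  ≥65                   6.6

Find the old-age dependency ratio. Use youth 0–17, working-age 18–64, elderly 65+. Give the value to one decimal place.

Old-age dependency ratio: 8.6

Old-age dependency ratio = 6.6 / 76.6 × 100 = 8.6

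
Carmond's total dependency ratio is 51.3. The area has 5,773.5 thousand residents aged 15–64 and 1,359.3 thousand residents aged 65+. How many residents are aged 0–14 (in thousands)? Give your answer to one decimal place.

Aged 0–14: 1,602.5

Total dependency ratio = (youth + elderly) / working-age × 100
51.3 = (Y + 1,359.3) / 5,773.5 × 100
⇒ 1,602.5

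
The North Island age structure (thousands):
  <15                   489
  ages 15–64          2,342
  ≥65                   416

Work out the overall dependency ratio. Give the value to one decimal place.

Total dependency ratio = (489 + 416) / 2,342 × 100 = 905 / 2,342 × 100 = 38.6

Total dependency ratio: 38.6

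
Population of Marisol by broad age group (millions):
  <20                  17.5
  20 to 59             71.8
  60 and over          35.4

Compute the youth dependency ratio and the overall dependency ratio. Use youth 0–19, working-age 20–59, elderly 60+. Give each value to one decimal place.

Youth dependency ratio = 17.5 / 71.8 × 100 = 24.4
Total dependency ratio = (17.5 + 35.4) / 71.8 × 100 = 52.9 / 71.8 × 100 = 73.7

Youth dependency ratio: 24.4
Total dependency ratio: 73.7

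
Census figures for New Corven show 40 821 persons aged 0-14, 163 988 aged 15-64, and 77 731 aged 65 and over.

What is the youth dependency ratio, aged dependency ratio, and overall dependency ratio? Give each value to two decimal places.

Youth dependency ratio: 24.89
Old-age dependency ratio: 47.40
Total dependency ratio: 72.29

Youth dependency ratio = 40 821 / 163 988 × 100 = 24.89
Old-age dependency ratio = 77 731 / 163 988 × 100 = 47.40
Total dependency ratio = (40 821 + 77 731) / 163 988 × 100 = 118 552 / 163 988 × 100 = 72.29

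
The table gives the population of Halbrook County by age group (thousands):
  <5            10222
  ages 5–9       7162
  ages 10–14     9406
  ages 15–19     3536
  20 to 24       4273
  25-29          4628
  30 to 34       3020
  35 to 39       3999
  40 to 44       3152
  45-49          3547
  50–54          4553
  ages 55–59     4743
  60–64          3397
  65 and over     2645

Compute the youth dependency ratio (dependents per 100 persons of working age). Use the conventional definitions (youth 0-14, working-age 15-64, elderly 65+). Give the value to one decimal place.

Youth dependency ratio: 69.0

0–14: 10222 + 7162 + 9406 = 26790
15–64: 3536 + 4273 + 4628 + 3020 + 3999 + 3152 + 3547 + 4553 + 4743 + 3397 = 38848
65+: 2645
Youth dependency ratio = 26790 / 38848 × 100 = 69.0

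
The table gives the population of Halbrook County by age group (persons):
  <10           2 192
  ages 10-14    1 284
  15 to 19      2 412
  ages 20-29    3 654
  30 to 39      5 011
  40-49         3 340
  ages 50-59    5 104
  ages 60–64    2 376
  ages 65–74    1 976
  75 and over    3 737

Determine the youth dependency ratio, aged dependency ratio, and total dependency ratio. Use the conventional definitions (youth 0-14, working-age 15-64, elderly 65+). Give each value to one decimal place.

Youth dependency ratio: 15.9
Old-age dependency ratio: 26.1
Total dependency ratio: 42.0

0–14: 2 192 + 1 284 = 3 476
15–64: 2 412 + 3 654 + 5 011 + 3 340 + 5 104 + 2 376 = 21 897
65+: 1 976 + 3 737 = 5 713
Youth dependency ratio = 3 476 / 21 897 × 100 = 15.9
Old-age dependency ratio = 5 713 / 21 897 × 100 = 26.1
Total dependency ratio = (3 476 + 5 713) / 21 897 × 100 = 9 189 / 21 897 × 100 = 42.0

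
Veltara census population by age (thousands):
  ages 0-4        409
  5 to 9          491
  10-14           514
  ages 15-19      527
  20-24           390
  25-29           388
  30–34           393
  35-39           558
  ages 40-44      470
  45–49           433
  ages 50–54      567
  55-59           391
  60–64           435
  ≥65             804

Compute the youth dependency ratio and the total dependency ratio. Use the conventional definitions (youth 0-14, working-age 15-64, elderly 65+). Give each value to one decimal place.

Youth dependency ratio: 31.1
Total dependency ratio: 48.7

0–14: 409 + 491 + 514 = 1,414
15–64: 527 + 390 + 388 + 393 + 558 + 470 + 433 + 567 + 391 + 435 = 4,552
65+: 804
Youth dependency ratio = 1,414 / 4,552 × 100 = 31.1
Total dependency ratio = (1,414 + 804) / 4,552 × 100 = 2,218 / 4,552 × 100 = 48.7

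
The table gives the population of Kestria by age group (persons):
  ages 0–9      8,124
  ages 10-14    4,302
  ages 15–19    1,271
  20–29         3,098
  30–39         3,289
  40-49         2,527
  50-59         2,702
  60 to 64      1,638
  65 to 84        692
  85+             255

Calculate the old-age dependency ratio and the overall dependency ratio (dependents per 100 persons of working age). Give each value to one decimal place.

Old-age dependency ratio: 6.5
Total dependency ratio: 92.1

0–14: 8,124 + 4,302 = 12,426
15–64: 1,271 + 3,098 + 3,289 + 2,527 + 2,702 + 1,638 = 14,525
65+: 692 + 255 = 947
Old-age dependency ratio = 947 / 14,525 × 100 = 6.5
Total dependency ratio = (12,426 + 947) / 14,525 × 100 = 13,373 / 14,525 × 100 = 92.1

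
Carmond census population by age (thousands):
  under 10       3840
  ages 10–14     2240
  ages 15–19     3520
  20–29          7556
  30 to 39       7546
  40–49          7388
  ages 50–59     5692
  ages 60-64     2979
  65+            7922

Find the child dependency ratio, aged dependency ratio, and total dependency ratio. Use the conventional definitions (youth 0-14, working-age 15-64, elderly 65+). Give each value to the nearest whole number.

Youth dependency ratio: 18
Old-age dependency ratio: 23
Total dependency ratio: 40

0–14: 3840 + 2240 = 6080
15–64: 3520 + 7556 + 7546 + 7388 + 5692 + 2979 = 34681
65+: 7922
Youth dependency ratio = 6080 / 34681 × 100 = 18
Old-age dependency ratio = 7922 / 34681 × 100 = 23
Total dependency ratio = (6080 + 7922) / 34681 × 100 = 14002 / 34681 × 100 = 40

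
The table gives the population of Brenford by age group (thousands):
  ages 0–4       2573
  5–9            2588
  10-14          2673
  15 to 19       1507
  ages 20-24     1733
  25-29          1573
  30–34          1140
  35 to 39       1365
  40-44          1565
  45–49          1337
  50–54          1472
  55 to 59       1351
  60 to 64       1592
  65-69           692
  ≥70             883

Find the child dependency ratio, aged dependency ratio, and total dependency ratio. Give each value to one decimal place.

Youth dependency ratio: 53.5
Old-age dependency ratio: 10.8
Total dependency ratio: 64.3

0–14: 2573 + 2588 + 2673 = 7834
15–64: 1507 + 1733 + 1573 + 1140 + 1365 + 1565 + 1337 + 1472 + 1351 + 1592 = 14635
65+: 692 + 883 = 1575
Youth dependency ratio = 7834 / 14635 × 100 = 53.5
Old-age dependency ratio = 1575 / 14635 × 100 = 10.8
Total dependency ratio = (7834 + 1575) / 14635 × 100 = 9409 / 14635 × 100 = 64.3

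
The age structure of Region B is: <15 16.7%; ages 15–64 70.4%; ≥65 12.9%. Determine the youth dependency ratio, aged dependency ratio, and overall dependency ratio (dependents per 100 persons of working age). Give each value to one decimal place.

Youth dependency ratio = 16.7 / 70.4 × 100 = 23.7
Old-age dependency ratio = 12.9 / 70.4 × 100 = 18.3
Total dependency ratio = (16.7 + 12.9) / 70.4 × 100 = 29.6 / 70.4 × 100 = 42.0

Youth dependency ratio: 23.7
Old-age dependency ratio: 18.3
Total dependency ratio: 42.0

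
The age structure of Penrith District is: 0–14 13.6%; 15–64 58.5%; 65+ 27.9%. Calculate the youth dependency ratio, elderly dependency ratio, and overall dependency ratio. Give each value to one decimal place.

Youth dependency ratio: 23.2
Old-age dependency ratio: 47.7
Total dependency ratio: 70.9

Youth dependency ratio = 13.6 / 58.5 × 100 = 23.2
Old-age dependency ratio = 27.9 / 58.5 × 100 = 47.7
Total dependency ratio = (13.6 + 27.9) / 58.5 × 100 = 41.5 / 58.5 × 100 = 70.9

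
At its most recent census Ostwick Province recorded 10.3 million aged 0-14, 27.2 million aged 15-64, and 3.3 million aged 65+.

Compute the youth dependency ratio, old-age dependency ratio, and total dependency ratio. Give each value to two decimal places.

Youth dependency ratio: 37.87
Old-age dependency ratio: 12.13
Total dependency ratio: 50.00

Youth dependency ratio = 10.3 / 27.2 × 100 = 37.87
Old-age dependency ratio = 3.3 / 27.2 × 100 = 12.13
Total dependency ratio = (10.3 + 3.3) / 27.2 × 100 = 13.6 / 27.2 × 100 = 50.00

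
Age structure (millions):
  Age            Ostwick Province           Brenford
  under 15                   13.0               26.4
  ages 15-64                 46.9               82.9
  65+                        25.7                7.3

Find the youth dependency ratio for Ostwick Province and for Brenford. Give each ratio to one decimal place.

Ostwick Province: 27.7
Brenford: 31.8

Ostwick Province: 13.0 / 46.9 × 100 = 27.7
Brenford: 26.4 / 82.9 × 100 = 31.8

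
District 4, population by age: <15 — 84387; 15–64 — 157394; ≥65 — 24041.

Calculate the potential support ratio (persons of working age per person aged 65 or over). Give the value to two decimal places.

Potential support ratio: 6.55

Potential support ratio = 157394 / 24041 = 6.55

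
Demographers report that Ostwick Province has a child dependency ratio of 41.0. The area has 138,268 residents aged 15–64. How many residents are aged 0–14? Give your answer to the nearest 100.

Youth dependency ratio = youth / working-age × 100
41.0 = Y / 138,268 × 100
⇒ 56,700

Aged 0–14: 56,700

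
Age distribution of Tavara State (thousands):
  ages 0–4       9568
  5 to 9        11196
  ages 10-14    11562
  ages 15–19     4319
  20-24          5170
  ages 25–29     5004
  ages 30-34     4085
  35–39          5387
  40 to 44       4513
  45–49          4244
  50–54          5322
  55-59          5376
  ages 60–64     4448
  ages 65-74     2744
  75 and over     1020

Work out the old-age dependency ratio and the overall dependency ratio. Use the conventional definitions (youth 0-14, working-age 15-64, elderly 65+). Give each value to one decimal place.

Old-age dependency ratio: 7.9
Total dependency ratio: 75.4

0–14: 9568 + 11196 + 11562 = 32326
15–64: 4319 + 5170 + 5004 + 4085 + 5387 + 4513 + 4244 + 5322 + 5376 + 4448 = 47868
65+: 2744 + 1020 = 3764
Old-age dependency ratio = 3764 / 47868 × 100 = 7.9
Total dependency ratio = (32326 + 3764) / 47868 × 100 = 36090 / 47868 × 100 = 75.4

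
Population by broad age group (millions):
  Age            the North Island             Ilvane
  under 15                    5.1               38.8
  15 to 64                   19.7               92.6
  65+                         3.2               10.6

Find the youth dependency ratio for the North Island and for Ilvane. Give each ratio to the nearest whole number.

the North Island: 5.1 / 19.7 × 100 = 26
Ilvane: 38.8 / 92.6 × 100 = 42

the North Island: 26
Ilvane: 42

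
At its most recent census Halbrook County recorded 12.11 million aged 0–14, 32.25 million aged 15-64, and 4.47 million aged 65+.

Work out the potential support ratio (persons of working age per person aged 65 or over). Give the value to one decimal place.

Potential support ratio: 7.2

Potential support ratio = 32.25 / 4.47 = 7.2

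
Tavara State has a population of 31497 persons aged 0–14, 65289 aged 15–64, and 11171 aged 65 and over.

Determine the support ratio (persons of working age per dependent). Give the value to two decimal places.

Support ratio: 1.53

Support ratio = 65289 / (31497 + 11171) = 65289 / 42668 = 1.53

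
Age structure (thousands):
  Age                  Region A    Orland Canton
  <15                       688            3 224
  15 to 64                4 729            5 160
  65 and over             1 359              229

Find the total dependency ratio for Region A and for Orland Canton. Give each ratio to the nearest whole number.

Region A: 43
Orland Canton: 67

Region A: (688 + 1 359) / 4 729 × 100 = 2 047 / 4 729 × 100 = 43
Orland Canton: (3 224 + 229) / 5 160 × 100 = 3 453 / 5 160 × 100 = 67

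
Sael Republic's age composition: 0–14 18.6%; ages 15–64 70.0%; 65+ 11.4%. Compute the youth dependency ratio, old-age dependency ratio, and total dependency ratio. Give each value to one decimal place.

Youth dependency ratio = 18.6 / 70.0 × 100 = 26.6
Old-age dependency ratio = 11.4 / 70.0 × 100 = 16.3
Total dependency ratio = (18.6 + 11.4) / 70.0 × 100 = 30.0 / 70.0 × 100 = 42.9

Youth dependency ratio: 26.6
Old-age dependency ratio: 16.3
Total dependency ratio: 42.9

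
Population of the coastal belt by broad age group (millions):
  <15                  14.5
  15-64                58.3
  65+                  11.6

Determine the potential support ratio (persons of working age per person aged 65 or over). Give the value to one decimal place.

Potential support ratio = 58.3 / 11.6 = 5.0

Potential support ratio: 5.0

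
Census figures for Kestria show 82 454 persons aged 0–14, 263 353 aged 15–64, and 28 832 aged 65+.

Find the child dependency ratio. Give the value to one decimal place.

Youth dependency ratio: 31.3

Youth dependency ratio = 82 454 / 263 353 × 100 = 31.3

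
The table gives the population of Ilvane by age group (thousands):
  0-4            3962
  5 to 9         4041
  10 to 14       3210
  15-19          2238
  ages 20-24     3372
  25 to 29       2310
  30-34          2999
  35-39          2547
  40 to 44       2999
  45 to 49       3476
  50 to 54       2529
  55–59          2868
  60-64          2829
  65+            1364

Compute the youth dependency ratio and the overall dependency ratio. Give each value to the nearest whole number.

0–14: 3962 + 4041 + 3210 = 11213
15–64: 2238 + 3372 + 2310 + 2999 + 2547 + 2999 + 3476 + 2529 + 2868 + 2829 = 28167
65+: 1364
Youth dependency ratio = 11213 / 28167 × 100 = 40
Total dependency ratio = (11213 + 1364) / 28167 × 100 = 12577 / 28167 × 100 = 45

Youth dependency ratio: 40
Total dependency ratio: 45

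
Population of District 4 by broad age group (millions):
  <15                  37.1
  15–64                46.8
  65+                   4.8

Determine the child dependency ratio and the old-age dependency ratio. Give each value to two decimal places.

Youth dependency ratio: 79.27
Old-age dependency ratio: 10.26

Youth dependency ratio = 37.1 / 46.8 × 100 = 79.27
Old-age dependency ratio = 4.8 / 46.8 × 100 = 10.26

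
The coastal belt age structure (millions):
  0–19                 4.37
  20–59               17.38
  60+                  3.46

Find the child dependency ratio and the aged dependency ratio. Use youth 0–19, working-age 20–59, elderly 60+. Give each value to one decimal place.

Youth dependency ratio: 25.1
Old-age dependency ratio: 19.9

Youth dependency ratio = 4.37 / 17.38 × 100 = 25.1
Old-age dependency ratio = 3.46 / 17.38 × 100 = 19.9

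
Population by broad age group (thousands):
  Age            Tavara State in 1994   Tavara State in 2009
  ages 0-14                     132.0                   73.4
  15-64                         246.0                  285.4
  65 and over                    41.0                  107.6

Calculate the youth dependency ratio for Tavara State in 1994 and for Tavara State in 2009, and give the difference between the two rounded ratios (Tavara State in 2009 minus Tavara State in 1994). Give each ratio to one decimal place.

Tavara State in 1994: 132.0 / 246.0 × 100 = 53.7
Tavara State in 2009: 73.4 / 285.4 × 100 = 25.7

Tavara State in 1994: 53.7
Tavara State in 2009: 25.7
Difference: -28.0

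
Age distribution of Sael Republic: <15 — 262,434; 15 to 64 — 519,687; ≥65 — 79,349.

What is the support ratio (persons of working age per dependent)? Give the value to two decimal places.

Support ratio = 519,687 / (262,434 + 79,349) = 519,687 / 341,783 = 1.52

Support ratio: 1.52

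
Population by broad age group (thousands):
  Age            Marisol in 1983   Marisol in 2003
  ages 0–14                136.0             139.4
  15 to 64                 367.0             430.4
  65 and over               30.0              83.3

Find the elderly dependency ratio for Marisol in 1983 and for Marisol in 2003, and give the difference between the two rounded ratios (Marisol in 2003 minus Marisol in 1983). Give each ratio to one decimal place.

Marisol in 1983: 8.2
Marisol in 2003: 19.4
Difference: +11.2

Marisol in 1983: 30.0 / 367.0 × 100 = 8.2
Marisol in 2003: 83.3 / 430.4 × 100 = 19.4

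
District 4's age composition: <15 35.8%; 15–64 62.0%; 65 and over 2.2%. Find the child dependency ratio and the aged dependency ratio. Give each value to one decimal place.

Youth dependency ratio = 35.8 / 62.0 × 100 = 57.7
Old-age dependency ratio = 2.2 / 62.0 × 100 = 3.5

Youth dependency ratio: 57.7
Old-age dependency ratio: 3.5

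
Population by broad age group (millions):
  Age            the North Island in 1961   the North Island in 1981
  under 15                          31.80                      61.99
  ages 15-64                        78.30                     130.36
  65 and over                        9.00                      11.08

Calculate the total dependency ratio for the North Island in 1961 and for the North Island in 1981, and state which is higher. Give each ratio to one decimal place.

the North Island in 1961: 52.1
the North Island in 1981: 56.1
Higher: the North Island in 1981

the North Island in 1961: (31.80 + 9.00) / 78.30 × 100 = 40.80 / 78.30 × 100 = 52.1
the North Island in 1981: (61.99 + 11.08) / 130.36 × 100 = 73.07 / 130.36 × 100 = 56.1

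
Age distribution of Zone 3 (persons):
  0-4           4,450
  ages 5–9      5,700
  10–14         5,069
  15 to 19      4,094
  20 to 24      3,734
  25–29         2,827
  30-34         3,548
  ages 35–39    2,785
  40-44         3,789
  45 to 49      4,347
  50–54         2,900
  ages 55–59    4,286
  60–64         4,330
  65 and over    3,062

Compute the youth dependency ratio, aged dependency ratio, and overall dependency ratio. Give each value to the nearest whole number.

0–14: 4,450 + 5,700 + 5,069 = 15,219
15–64: 4,094 + 3,734 + 2,827 + 3,548 + 2,785 + 3,789 + 4,347 + 2,900 + 4,286 + 4,330 = 36,640
65+: 3,062
Youth dependency ratio = 15,219 / 36,640 × 100 = 42
Old-age dependency ratio = 3,062 / 36,640 × 100 = 8
Total dependency ratio = (15,219 + 3,062) / 36,640 × 100 = 18,281 / 36,640 × 100 = 50

Youth dependency ratio: 42
Old-age dependency ratio: 8
Total dependency ratio: 50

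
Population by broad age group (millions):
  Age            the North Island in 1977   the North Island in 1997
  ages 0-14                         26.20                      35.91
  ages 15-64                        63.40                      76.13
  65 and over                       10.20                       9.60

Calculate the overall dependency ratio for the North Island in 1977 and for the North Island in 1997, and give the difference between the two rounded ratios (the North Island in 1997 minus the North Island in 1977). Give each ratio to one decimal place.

the North Island in 1977: (26.20 + 10.20) / 63.40 × 100 = 36.40 / 63.40 × 100 = 57.4
the North Island in 1997: (35.91 + 9.60) / 76.13 × 100 = 45.51 / 76.13 × 100 = 59.8

the North Island in 1977: 57.4
the North Island in 1997: 59.8
Difference: +2.4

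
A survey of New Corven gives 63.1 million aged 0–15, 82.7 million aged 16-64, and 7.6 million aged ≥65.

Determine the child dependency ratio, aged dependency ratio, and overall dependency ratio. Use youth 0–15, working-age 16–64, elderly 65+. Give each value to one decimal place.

Youth dependency ratio: 76.3
Old-age dependency ratio: 9.2
Total dependency ratio: 85.5

Youth dependency ratio = 63.1 / 82.7 × 100 = 76.3
Old-age dependency ratio = 7.6 / 82.7 × 100 = 9.2
Total dependency ratio = (63.1 + 7.6) / 82.7 × 100 = 70.7 / 82.7 × 100 = 85.5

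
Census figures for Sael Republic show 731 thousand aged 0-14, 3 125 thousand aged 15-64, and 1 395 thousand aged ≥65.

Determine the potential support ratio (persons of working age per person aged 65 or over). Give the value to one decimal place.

Potential support ratio: 2.2

Potential support ratio = 3 125 / 1 395 = 2.2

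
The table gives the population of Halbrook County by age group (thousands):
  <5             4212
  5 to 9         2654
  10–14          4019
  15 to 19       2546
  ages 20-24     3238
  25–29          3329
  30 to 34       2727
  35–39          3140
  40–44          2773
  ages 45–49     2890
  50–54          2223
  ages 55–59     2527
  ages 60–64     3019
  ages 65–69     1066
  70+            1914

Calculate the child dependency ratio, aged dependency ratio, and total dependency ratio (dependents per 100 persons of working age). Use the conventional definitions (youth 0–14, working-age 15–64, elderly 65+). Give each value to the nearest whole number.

0–14: 4212 + 2654 + 4019 = 10885
15–64: 2546 + 3238 + 3329 + 2727 + 3140 + 2773 + 2890 + 2223 + 2527 + 3019 = 28412
65+: 1066 + 1914 = 2980
Youth dependency ratio = 10885 / 28412 × 100 = 38
Old-age dependency ratio = 2980 / 28412 × 100 = 10
Total dependency ratio = (10885 + 2980) / 28412 × 100 = 13865 / 28412 × 100 = 49

Youth dependency ratio: 38
Old-age dependency ratio: 10
Total dependency ratio: 49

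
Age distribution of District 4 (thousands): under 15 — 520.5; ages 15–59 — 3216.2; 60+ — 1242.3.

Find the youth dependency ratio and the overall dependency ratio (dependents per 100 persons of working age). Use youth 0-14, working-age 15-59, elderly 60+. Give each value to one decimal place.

Youth dependency ratio: 16.2
Total dependency ratio: 54.8

Youth dependency ratio = 520.5 / 3216.2 × 100 = 16.2
Total dependency ratio = (520.5 + 1242.3) / 3216.2 × 100 = 1762.8 / 3216.2 × 100 = 54.8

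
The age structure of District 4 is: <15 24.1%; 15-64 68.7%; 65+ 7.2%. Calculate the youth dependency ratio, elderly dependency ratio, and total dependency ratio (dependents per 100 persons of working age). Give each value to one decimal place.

Youth dependency ratio: 35.1
Old-age dependency ratio: 10.5
Total dependency ratio: 45.6

Youth dependency ratio = 24.1 / 68.7 × 100 = 35.1
Old-age dependency ratio = 7.2 / 68.7 × 100 = 10.5
Total dependency ratio = (24.1 + 7.2) / 68.7 × 100 = 31.3 / 68.7 × 100 = 45.6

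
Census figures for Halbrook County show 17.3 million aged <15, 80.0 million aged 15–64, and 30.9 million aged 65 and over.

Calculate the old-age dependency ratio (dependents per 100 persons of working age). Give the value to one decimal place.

Old-age dependency ratio: 38.6

Old-age dependency ratio = 30.9 / 80.0 × 100 = 38.6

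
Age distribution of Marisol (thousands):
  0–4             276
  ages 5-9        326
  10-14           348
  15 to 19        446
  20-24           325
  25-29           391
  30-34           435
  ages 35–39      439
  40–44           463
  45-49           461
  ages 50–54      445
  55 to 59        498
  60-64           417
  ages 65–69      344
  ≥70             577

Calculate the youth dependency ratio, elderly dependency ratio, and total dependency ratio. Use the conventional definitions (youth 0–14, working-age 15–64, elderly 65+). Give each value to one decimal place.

Youth dependency ratio: 22.0
Old-age dependency ratio: 21.3
Total dependency ratio: 43.3

0–14: 276 + 326 + 348 = 950
15–64: 446 + 325 + 391 + 435 + 439 + 463 + 461 + 445 + 498 + 417 = 4 320
65+: 344 + 577 = 921
Youth dependency ratio = 950 / 4 320 × 100 = 22.0
Old-age dependency ratio = 921 / 4 320 × 100 = 21.3
Total dependency ratio = (950 + 921) / 4 320 × 100 = 1 871 / 4 320 × 100 = 43.3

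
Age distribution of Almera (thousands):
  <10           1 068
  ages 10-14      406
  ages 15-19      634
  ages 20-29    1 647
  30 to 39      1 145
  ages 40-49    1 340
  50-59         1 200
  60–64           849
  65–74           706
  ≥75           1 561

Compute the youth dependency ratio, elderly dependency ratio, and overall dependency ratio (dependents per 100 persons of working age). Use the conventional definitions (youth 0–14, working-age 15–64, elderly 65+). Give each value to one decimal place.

Youth dependency ratio: 21.6
Old-age dependency ratio: 33.3
Total dependency ratio: 54.9

0–14: 1 068 + 406 = 1 474
15–64: 634 + 1 647 + 1 145 + 1 340 + 1 200 + 849 = 6 815
65+: 706 + 1 561 = 2 267
Youth dependency ratio = 1 474 / 6 815 × 100 = 21.6
Old-age dependency ratio = 2 267 / 6 815 × 100 = 33.3
Total dependency ratio = (1 474 + 2 267) / 6 815 × 100 = 3 741 / 6 815 × 100 = 54.9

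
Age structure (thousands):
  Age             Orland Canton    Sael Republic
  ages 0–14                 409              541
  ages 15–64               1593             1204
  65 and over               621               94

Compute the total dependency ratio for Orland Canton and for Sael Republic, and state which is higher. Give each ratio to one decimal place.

Orland Canton: (409 + 621) / 1593 × 100 = 1030 / 1593 × 100 = 64.7
Sael Republic: (541 + 94) / 1204 × 100 = 635 / 1204 × 100 = 52.7

Orland Canton: 64.7
Sael Republic: 52.7
Higher: Orland Canton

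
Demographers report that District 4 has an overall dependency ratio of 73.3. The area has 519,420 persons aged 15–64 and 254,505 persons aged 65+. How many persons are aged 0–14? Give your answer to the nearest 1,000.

Total dependency ratio = (youth + elderly) / working-age × 100
73.3 = (Y + 254,505) / 519,420 × 100
⇒ 126,000

Aged 0–14: 126,000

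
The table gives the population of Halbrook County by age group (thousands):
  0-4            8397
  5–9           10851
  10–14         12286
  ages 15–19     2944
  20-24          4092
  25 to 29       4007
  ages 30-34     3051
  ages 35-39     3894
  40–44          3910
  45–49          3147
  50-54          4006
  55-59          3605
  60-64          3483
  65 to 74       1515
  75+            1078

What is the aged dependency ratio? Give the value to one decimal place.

Old-age dependency ratio: 7.2

0–14: 8397 + 10851 + 12286 = 31534
15–64: 2944 + 4092 + 4007 + 3051 + 3894 + 3910 + 3147 + 4006 + 3605 + 3483 = 36139
65+: 1515 + 1078 = 2593
Old-age dependency ratio = 2593 / 36139 × 100 = 7.2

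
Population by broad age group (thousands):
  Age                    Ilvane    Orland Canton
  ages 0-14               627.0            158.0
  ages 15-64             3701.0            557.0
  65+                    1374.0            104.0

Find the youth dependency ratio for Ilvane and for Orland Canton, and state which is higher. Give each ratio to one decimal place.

Ilvane: 627.0 / 3701.0 × 100 = 16.9
Orland Canton: 158.0 / 557.0 × 100 = 28.4

Ilvane: 16.9
Orland Canton: 28.4
Higher: Orland Canton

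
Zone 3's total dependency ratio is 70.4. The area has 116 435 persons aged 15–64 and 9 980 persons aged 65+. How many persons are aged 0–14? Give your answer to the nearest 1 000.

Aged 0–14: 72 000

Total dependency ratio = (youth + elderly) / working-age × 100
70.4 = (Y + 9 980) / 116 435 × 100
⇒ 72 000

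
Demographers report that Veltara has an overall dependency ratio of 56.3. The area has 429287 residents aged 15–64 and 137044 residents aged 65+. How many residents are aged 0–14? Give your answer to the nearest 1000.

Aged 0–14: 105000

Total dependency ratio = (youth + elderly) / working-age × 100
56.3 = (Y + 137044) / 429287 × 100
⇒ 105000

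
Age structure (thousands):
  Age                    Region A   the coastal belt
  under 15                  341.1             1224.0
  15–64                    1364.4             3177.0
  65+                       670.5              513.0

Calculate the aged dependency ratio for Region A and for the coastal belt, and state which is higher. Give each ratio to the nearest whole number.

Region A: 49
the coastal belt: 16
Higher: Region A

Region A: 670.5 / 1364.4 × 100 = 49
the coastal belt: 513.0 / 3177.0 × 100 = 16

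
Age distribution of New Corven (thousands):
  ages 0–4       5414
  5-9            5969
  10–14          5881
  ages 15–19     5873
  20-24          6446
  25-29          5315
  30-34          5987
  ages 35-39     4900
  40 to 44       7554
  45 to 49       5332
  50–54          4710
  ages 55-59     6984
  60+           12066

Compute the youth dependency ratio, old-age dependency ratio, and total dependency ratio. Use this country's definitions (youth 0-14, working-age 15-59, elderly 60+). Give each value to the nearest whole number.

Youth dependency ratio: 33
Old-age dependency ratio: 23
Total dependency ratio: 55

0–14: 5414 + 5969 + 5881 = 17264
15–59: 5873 + 6446 + 5315 + 5987 + 4900 + 7554 + 5332 + 4710 + 6984 = 53101
60+: 12066
Youth dependency ratio = 17264 / 53101 × 100 = 33
Old-age dependency ratio = 12066 / 53101 × 100 = 23
Total dependency ratio = (17264 + 12066) / 53101 × 100 = 29330 / 53101 × 100 = 55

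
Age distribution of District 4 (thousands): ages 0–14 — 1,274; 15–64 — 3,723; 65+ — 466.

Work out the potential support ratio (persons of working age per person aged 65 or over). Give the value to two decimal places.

Potential support ratio = 3,723 / 466 = 7.99

Potential support ratio: 7.99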